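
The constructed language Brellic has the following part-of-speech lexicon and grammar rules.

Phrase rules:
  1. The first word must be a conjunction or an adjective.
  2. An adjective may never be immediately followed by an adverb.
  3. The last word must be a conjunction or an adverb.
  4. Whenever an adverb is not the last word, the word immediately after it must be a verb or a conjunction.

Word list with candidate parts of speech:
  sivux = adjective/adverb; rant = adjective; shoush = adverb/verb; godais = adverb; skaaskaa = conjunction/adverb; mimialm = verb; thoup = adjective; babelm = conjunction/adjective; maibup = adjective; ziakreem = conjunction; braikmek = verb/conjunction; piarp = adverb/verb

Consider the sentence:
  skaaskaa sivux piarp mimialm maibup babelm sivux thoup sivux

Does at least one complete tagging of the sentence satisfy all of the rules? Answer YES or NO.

Candidates per position — 1:skaaskaa {conjunction,adverb}; 2:sivux {adjective,adverb}; 3:piarp {adverb,verb}; 4:mimialm {verb}; 5:maibup {adjective}; 6:babelm {conjunction,adjective}; 7:sivux {adjective,adverb}; 8:thoup {adjective}; 9:sivux {adjective,adverb}.
Every candidate sequence violates at least one rule; no consistent tagging exists.

NO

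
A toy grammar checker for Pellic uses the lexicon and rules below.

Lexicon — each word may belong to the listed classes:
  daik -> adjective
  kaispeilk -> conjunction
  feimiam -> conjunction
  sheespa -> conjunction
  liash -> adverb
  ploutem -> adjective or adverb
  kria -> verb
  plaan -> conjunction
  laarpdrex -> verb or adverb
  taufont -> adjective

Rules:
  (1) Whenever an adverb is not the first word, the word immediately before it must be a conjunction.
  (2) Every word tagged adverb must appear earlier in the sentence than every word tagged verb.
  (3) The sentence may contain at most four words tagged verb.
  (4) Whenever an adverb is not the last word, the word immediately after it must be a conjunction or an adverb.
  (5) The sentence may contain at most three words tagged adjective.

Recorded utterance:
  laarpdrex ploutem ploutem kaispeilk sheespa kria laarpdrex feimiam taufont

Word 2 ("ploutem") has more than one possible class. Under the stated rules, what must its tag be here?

adjective

Candidates per position — 1:laarpdrex {verb,adverb}; 2:ploutem {adjective,adverb}; 3:ploutem {adjective,adverb}; 4:kaispeilk {conjunction}; 5:sheespa {conjunction}; 6:kria {verb}; 7:laarpdrex {verb,adverb}; 8:feimiam {conjunction}; 9:taufont {adjective}.
Word 2 cannot be adverb — rule 1 would then fail for every completion. It is adjective.
Word 3 cannot be adverb — rule 1 would then fail for every completion. It is adjective.
Word 7 cannot be adverb — rule 1 would then fail for every completion. It is verb.
Word 1 cannot be adverb — rule 4 would then fail for every completion. It is verb.
The only consistent sequence is: verb adjective adjective conjunction conjunction verb verb conjunction adjective.
Checking: rule 1 ok; rule 2 ok; rule 3 ok; rule 4 ok; rule 5 ok.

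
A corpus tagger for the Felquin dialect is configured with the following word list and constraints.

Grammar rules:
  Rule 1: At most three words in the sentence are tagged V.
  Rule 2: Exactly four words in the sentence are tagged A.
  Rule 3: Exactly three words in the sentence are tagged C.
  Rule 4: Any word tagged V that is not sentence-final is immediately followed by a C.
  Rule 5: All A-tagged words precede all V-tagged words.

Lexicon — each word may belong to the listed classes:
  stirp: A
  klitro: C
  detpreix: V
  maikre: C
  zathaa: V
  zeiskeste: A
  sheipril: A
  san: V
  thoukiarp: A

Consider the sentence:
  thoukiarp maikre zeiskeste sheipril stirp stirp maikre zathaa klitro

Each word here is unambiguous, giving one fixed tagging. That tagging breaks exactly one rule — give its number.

2

Fixed tagging: A C A A A A C V C.
Rule check: R1 pass, R2 fail, R3 pass, R4 pass, R5 pass.
Only rule 2 fails.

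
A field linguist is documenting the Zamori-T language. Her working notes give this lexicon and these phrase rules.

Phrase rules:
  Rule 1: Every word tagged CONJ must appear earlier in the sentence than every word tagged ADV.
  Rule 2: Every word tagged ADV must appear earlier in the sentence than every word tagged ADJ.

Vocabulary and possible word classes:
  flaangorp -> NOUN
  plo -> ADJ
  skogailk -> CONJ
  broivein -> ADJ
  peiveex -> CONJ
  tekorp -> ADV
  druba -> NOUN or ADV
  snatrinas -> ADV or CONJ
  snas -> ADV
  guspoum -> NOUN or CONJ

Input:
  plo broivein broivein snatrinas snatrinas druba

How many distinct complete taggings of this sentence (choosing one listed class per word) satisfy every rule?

1

Candidates per position — 1:plo {ADJ}; 2:broivein {ADJ}; 3:broivein {ADJ}; 4:snatrinas {ADV,CONJ}; 5:snatrinas {ADV,CONJ}; 6:druba {NOUN,ADV}.
There are 8 candidate sequences in total.
The sequences that satisfy every rule: ADJ ADJ ADJ CONJ CONJ NOUN.
Count = 1.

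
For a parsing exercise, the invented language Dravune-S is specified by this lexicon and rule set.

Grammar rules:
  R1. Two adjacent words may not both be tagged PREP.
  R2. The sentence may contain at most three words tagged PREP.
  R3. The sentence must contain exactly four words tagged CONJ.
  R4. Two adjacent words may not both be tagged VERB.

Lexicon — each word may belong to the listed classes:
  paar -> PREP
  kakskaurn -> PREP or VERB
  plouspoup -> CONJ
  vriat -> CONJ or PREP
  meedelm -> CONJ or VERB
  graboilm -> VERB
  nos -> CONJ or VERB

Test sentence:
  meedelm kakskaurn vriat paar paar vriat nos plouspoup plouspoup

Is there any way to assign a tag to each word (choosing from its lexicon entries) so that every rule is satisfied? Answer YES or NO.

Candidates per position — 1:meedelm {CONJ,VERB}; 2:kakskaurn {PREP,VERB}; 3:vriat {CONJ,PREP}; 4:paar {PREP}; 5:paar {PREP}; 6:vriat {CONJ,PREP}; 7:nos {CONJ,VERB}; 8:plouspoup {CONJ}; 9:plouspoup {CONJ}.
Rule 1 cannot be satisfied by any choice of tags from the lexicon.
So there is no consistent tagging.

NO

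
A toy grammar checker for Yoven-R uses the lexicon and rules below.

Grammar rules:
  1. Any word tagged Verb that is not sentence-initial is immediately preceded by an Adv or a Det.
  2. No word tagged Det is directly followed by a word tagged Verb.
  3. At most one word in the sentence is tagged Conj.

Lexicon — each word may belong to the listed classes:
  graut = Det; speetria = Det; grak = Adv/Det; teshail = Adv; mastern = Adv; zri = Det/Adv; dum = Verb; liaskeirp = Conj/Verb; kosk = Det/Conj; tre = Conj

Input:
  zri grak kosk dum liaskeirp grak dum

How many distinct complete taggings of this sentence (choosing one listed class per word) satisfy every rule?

Candidates per position — 1:zri {Det,Adv}; 2:grak {Adv,Det}; 3:kosk {Det,Conj}; 4:dum {Verb}; 5:liaskeirp {Conj,Verb}; 6:grak {Adv,Det}; 7:dum {Verb}.
There are 32 candidate sequences in total.
Every candidate sequence violates at least one rule; no consistent tagging exists.
Count = 0.

0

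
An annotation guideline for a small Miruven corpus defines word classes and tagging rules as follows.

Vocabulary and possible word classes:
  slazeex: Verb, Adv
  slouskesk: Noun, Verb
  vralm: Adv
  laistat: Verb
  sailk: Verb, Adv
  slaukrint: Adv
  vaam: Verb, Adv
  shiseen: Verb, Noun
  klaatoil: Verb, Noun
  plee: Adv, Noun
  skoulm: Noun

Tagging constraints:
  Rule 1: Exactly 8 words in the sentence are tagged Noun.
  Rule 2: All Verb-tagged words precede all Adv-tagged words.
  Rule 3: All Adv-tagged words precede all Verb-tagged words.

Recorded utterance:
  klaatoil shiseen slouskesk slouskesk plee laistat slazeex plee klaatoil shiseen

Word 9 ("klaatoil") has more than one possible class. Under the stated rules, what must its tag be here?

Noun

Candidates per position — 1:klaatoil {Verb,Noun}; 2:shiseen {Verb,Noun}; 3:slouskesk {Noun,Verb}; 4:slouskesk {Noun,Verb}; 5:plee {Adv,Noun}; 6:laistat {Verb}; 7:slazeex {Verb,Adv}; 8:plee {Adv,Noun}; 9:klaatoil {Verb,Noun}; 10:shiseen {Verb,Noun}.
If word 1 were Verb, no tagging could satisfy rule 1; so word 1 is Noun.
If word 2 were Verb, no tagging could satisfy rule 1; so word 2 is Noun.
If word 3 were Verb, no tagging could satisfy rule 1; so word 3 is Noun.
If word 4 were Verb, no tagging could satisfy rule 1; so word 4 is Noun.
If word 5 were Adv, no tagging could satisfy rule 1; so word 5 is Noun.
If word 7 were Adv, no tagging could satisfy rule 3; so word 7 is Verb.
If word 8 were Adv, no tagging could satisfy rule 1; so word 8 is Noun.
If word 9 were Verb, no tagging could satisfy rule 1; so word 9 is Noun.
If word 10 were Verb, no tagging could satisfy rule 1; so word 10 is Noun.
So the tagging must be: Noun Noun Noun Noun Noun Verb Verb Noun Noun Noun.
Verifying each rule — rule 1 ok; rule 2 ok; rule 3 ok.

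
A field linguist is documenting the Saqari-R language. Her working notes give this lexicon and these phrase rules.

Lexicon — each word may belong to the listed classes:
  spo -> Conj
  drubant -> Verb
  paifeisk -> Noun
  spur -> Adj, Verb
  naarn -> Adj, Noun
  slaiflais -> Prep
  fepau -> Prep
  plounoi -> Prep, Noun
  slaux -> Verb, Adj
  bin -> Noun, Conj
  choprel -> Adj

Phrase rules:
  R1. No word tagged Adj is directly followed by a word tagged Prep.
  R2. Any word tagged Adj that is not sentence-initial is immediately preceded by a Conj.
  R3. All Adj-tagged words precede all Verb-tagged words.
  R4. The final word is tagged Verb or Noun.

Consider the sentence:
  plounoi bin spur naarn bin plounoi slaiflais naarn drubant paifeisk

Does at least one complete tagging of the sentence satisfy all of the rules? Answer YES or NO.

YES

Candidates per position — 1:plounoi {Prep,Noun}; 2:bin {Noun,Conj}; 3:spur {Adj,Verb}; 4:naarn {Adj,Noun}; 5:bin {Noun,Conj}; 6:plounoi {Prep,Noun}; 7:slaiflais {Prep}; 8:naarn {Adj,Noun}; 9:drubant {Verb}; 10:paifeisk {Noun}.
One satisfying assignment: Noun Conj Verb Noun Noun Noun Prep Noun Verb Noun.
Rule-by-rule: rule 1 holds; rule 2 holds; rule 3 holds; rule 4 holds.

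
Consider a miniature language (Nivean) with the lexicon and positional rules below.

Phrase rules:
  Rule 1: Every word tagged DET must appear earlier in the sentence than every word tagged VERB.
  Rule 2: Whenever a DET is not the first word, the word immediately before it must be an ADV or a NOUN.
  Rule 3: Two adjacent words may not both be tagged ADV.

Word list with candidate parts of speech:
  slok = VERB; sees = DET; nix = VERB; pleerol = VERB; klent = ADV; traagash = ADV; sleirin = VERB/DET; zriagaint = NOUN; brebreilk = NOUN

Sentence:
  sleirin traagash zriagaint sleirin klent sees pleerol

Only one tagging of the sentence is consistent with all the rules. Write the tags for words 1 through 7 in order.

DET ADV NOUN DET ADV DET VERB

Candidates per position — 1:sleirin {VERB,DET}; 2:traagash {ADV}; 3:zriagaint {NOUN}; 4:sleirin {VERB,DET}; 5:klent {ADV}; 6:sees {DET}; 7:pleerol {VERB}.
Position 1: VERB is ruled out by rule 1; that leaves DET.
Position 4: VERB is ruled out by rule 1; that leaves DET.
The unique satisfying tagging is: DET ADV NOUN DET ADV DET VERB.
Verifying each rule — rule 1 holds; rule 2 holds; rule 3 holds.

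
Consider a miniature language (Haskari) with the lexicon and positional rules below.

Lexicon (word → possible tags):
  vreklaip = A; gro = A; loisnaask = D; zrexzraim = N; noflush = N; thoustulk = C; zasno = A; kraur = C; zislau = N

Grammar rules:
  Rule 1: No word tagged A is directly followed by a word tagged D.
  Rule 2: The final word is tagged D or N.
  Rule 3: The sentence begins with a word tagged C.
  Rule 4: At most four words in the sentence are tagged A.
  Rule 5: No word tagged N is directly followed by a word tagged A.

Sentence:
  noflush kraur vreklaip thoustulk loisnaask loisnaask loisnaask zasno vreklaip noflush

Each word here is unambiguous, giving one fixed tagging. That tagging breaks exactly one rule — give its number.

Fixed tagging: N C A C D D D A A N.
Checking each rule: R1 holds, R2 holds, R3 violated, R4 holds, R5 holds.
Only rule 3 fails.

3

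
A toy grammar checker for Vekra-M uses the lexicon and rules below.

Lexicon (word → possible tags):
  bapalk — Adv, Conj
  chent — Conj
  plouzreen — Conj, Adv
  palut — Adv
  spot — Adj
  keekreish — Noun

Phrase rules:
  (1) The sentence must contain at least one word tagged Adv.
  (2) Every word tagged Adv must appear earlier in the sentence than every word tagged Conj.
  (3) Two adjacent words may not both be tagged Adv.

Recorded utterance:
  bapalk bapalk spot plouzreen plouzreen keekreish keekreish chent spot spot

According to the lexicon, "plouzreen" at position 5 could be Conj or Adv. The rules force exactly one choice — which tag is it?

Candidates per position — 1:bapalk {Adv,Conj}; 2:bapalk {Adv,Conj}; 3:spot {Adj}; 4:plouzreen {Conj,Adv}; 5:plouzreen {Conj,Adv}; 6:keekreish {Noun}; 7:keekreish {Noun}; 8:chent {Conj}; 9:spot {Adj}; 10:spot {Adj}.
Position 5: the remaining choice is settled jointly with positions 1, 2, 4 — only Conj at position 5 is part of a tagging that satisfies every rule.
The only consistent sequence is: Adv Conj Adj Conj Conj Noun Noun Conj Adj Adj.
Check: rule 1 ok; rule 2 ok; rule 3 ok.

Conj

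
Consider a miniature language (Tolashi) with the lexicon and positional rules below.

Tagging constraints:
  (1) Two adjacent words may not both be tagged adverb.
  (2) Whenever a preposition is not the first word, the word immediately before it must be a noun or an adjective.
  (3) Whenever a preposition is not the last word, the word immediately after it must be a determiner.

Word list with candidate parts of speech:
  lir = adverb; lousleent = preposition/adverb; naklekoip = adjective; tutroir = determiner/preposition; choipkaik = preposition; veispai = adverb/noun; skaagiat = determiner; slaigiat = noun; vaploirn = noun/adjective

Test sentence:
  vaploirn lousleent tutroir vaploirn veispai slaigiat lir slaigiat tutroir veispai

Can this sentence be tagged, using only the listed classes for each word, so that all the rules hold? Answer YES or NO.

Candidates per position — 1:vaploirn {noun,adjective}; 2:lousleent {preposition,adverb}; 3:tutroir {determiner,preposition}; 4:vaploirn {noun,adjective}; 5:veispai {adverb,noun}; 6:slaigiat {noun}; 7:lir {adverb}; 8:slaigiat {noun}; 9:tutroir {determiner,preposition}; 10:veispai {adverb,noun}.
One satisfying assignment: noun preposition determiner adjective adverb noun adverb noun determiner noun.
Check: rule 1 ✓; rule 2 ✓; rule 3 ✓.

YES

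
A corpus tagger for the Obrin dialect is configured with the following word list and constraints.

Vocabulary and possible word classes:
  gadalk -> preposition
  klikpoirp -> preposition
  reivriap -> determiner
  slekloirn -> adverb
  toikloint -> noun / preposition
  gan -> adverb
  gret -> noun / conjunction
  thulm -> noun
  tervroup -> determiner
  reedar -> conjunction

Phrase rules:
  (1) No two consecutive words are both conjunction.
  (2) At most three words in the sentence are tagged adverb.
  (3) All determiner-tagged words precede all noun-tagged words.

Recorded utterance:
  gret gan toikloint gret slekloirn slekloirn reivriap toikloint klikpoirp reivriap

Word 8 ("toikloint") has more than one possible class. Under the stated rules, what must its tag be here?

Candidates per position — 1:gret {noun,conjunction}; 2:gan {adverb}; 3:toikloint {noun,preposition}; 4:gret {noun,conjunction}; 5:slekloirn {adverb}; 6:slekloirn {adverb}; 7:reivriap {determiner}; 8:toikloint {noun,preposition}; 9:klikpoirp {preposition}; 10:reivriap {determiner}.
Word 1 cannot be noun — rule 3 would then fail for every completion. It is conjunction.
Word 3 cannot be noun — rule 3 would then fail for every completion. It is preposition.
Word 4 cannot be noun — rule 3 would then fail for every completion. It is conjunction.
Word 8 cannot be noun — rule 3 would then fail for every completion. It is preposition.
That leaves exactly one tagging: conjunction adverb preposition conjunction adverb adverb determiner preposition preposition determiner.
Checking: rule 1 ok; rule 2 ok; rule 3 ok.

preposition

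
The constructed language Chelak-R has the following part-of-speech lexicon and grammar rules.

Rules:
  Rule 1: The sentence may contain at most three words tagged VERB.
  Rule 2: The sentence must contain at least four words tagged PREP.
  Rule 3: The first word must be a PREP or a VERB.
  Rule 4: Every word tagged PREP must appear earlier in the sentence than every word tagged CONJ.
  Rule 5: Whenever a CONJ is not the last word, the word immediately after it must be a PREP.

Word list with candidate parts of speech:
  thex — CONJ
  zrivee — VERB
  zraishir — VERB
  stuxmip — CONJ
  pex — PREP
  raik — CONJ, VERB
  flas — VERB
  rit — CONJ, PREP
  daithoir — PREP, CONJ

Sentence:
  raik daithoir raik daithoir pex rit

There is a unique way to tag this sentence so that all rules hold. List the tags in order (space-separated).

Candidates per position — 1:raik {CONJ,VERB}; 2:daithoir {PREP,CONJ}; 3:raik {CONJ,VERB}; 4:daithoir {PREP,CONJ}; 5:pex {PREP}; 6:rit {CONJ,PREP}.
Word 1 cannot be CONJ — rule 3 would then fail for every completion. It is VERB.
Word 2 cannot be CONJ — rule 2 would then fail for every completion. It is PREP.
Word 3 cannot be CONJ — rule 4 would then fail for every completion. It is VERB.
Word 4 cannot be CONJ — rule 2 would then fail for every completion. It is PREP.
Word 6 cannot be CONJ — rule 2 would then fail for every completion. It is PREP.
So the tagging must be: VERB PREP VERB PREP PREP PREP.
Checking: rule 1 ok; rule 2 ok; rule 3 ok; rule 4 ok; rule 5 ok.

VERB PREP VERB PREP PREP PREP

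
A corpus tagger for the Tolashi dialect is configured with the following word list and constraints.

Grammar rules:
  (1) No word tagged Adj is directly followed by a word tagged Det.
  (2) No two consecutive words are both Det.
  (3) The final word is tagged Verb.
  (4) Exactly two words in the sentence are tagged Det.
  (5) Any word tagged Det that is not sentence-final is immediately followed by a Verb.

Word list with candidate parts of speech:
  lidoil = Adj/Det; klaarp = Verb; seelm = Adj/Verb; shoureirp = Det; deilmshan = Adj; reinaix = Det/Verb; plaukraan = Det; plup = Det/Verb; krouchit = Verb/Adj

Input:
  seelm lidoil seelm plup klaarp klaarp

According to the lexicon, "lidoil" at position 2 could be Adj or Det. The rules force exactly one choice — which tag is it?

Candidates per position — 1:seelm {Adj,Verb}; 2:lidoil {Adj,Det}; 3:seelm {Adj,Verb}; 4:plup {Det,Verb}; 5:klaarp {Verb}; 6:klaarp {Verb}.
If word 2 were Adj, no tagging could satisfy rule 4; so word 2 is Det.
If word 3 were Adj, no tagging could satisfy rule 5; so word 3 is Verb.
If word 4 were Verb, no tagging could satisfy rule 4; so word 4 is Det.
If word 1 were Adj, no tagging could satisfy rule 1; so word 1 is Verb.
So the tagging must be: Verb Det Verb Det Verb Verb.
Verifying each rule — rule 1 holds; rule 2 holds; rule 3 holds; rule 4 holds; rule 5 holds.

Det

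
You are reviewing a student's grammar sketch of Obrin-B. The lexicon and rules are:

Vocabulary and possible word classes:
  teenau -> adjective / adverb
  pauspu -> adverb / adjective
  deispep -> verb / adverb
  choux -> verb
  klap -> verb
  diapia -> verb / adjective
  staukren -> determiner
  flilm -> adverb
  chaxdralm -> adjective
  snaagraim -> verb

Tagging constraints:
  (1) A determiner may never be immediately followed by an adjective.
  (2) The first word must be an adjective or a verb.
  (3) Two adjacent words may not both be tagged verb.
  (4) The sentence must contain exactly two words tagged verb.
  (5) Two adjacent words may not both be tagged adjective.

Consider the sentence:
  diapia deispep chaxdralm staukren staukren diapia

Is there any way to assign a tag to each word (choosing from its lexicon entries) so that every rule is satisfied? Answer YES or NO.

YES

Candidates per position — 1:diapia {verb,adjective}; 2:deispep {verb,adverb}; 3:chaxdralm {adjective}; 4:staukren {determiner}; 5:staukren {determiner}; 6:diapia {verb,adjective}.
One satisfying assignment: verb adverb adjective determiner determiner verb.
Checking: rule 1 holds; rule 2 holds; rule 3 holds; rule 4 holds; rule 5 holds.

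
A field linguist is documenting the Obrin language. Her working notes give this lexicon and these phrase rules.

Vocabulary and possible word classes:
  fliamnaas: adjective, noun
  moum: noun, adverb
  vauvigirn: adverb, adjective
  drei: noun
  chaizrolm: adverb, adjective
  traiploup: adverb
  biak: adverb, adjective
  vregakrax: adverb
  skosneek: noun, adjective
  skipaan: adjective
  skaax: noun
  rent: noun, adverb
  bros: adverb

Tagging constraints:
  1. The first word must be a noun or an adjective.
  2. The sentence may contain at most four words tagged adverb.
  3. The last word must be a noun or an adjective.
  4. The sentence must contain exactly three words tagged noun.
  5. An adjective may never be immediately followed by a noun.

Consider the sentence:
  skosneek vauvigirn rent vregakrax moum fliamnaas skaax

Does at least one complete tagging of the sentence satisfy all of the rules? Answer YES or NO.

YES

Candidates per position — 1:skosneek {noun,adjective}; 2:vauvigirn {adverb,adjective}; 3:rent {noun,adverb}; 4:vregakrax {adverb}; 5:moum {noun,adverb}; 6:fliamnaas {adjective,noun}; 7:skaax {noun}.
One satisfying assignment: adjective adverb noun adverb adverb noun noun.
Rule-by-rule: rule 1 ok; rule 2 ok; rule 3 ok; rule 4 ok; rule 5 ok.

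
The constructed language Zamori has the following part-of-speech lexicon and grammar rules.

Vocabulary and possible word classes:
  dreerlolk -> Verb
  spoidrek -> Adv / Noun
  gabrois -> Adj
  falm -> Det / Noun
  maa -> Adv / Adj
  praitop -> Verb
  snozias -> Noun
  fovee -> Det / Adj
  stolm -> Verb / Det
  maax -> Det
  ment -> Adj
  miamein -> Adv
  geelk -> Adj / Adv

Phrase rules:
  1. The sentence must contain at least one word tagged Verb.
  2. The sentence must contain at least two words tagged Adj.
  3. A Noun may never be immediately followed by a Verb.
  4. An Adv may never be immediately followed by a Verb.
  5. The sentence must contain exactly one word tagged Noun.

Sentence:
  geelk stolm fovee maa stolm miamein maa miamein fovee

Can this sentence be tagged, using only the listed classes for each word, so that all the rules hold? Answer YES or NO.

Candidates per position — 1:geelk {Adj,Adv}; 2:stolm {Verb,Det}; 3:fovee {Det,Adj}; 4:maa {Adv,Adj}; 5:stolm {Verb,Det}; 6:miamein {Adv}; 7:maa {Adv,Adj}; 8:miamein {Adv}; 9:fovee {Det,Adj}.
Rule 5 cannot be satisfied by any choice of tags from the lexicon.
So there is no consistent tagging.

NO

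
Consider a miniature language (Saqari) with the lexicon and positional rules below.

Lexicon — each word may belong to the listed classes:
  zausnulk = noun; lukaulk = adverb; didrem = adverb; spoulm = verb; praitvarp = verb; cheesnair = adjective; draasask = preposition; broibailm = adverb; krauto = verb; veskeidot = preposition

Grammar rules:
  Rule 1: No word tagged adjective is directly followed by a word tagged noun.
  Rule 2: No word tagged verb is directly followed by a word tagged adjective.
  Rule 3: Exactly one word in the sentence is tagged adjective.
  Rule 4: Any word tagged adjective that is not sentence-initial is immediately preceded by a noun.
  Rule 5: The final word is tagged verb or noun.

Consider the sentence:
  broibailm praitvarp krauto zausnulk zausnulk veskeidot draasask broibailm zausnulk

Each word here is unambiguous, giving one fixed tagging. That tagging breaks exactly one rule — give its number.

3

Fixed tagging: adverb verb verb noun noun preposition preposition adverb noun.
Rule check: R1 ✓, R2 ✓, R3 ✗, R4 ✓, R5 ✓.
Only rule 3 fails.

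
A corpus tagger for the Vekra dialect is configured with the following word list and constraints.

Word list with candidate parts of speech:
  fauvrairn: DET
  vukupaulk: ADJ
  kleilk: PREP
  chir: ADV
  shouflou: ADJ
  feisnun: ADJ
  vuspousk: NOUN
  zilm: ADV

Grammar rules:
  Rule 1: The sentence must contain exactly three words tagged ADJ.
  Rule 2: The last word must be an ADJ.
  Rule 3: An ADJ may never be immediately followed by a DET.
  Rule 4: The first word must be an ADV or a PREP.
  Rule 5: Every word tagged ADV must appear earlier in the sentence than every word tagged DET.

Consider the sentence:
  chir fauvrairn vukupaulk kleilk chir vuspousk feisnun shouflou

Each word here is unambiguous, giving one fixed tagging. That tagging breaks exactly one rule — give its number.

5

Fixed tagging: ADV DET ADJ PREP ADV NOUN ADJ ADJ.
Applying the rules: R1 ok, R2 ok, R3 ok, R4 ok, R5 fails.
Only rule 5 fails.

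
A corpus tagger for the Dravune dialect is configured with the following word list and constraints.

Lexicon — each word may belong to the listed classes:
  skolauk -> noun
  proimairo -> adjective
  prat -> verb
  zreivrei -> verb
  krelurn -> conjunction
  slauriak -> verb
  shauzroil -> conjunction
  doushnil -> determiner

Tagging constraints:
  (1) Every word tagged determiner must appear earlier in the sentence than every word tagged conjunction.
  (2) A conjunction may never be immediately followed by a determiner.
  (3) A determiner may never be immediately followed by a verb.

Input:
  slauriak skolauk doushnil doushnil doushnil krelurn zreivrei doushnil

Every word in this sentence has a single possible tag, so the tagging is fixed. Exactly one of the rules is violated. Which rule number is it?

Fixed tagging: verb noun determiner determiner determiner conjunction verb determiner.
Checking each rule: R1 ✗, R2 ✓, R3 ✓.
Only rule 1 fails.

1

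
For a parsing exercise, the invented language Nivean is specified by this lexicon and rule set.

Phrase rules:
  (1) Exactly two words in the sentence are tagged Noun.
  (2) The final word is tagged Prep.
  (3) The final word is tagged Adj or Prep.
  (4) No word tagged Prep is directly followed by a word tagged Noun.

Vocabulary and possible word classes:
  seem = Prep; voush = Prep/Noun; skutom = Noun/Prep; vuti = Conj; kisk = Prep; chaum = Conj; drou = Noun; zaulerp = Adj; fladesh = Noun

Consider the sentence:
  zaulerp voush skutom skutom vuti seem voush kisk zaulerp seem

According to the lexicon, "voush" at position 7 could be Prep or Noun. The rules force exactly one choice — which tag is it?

Prep

Candidates per position — 1:zaulerp {Adj}; 2:voush {Prep,Noun}; 3:skutom {Noun,Prep}; 4:skutom {Noun,Prep}; 5:vuti {Conj}; 6:seem {Prep}; 7:voush {Prep,Noun}; 8:kisk {Prep}; 9:zaulerp {Adj}; 10:seem {Prep}.
Word 7 cannot be Noun — rule 4 would then fail for every completion. It is Prep.
The remaining ambiguous positions (2, 3, 4) are resolved jointly — only one combination satisfies every rule.
The only consistent sequence is: Adj Noun Noun Prep Conj Prep Prep Prep Adj Prep.
Rule-by-rule: rule 1 holds; rule 2 holds; rule 3 holds; rule 4 holds.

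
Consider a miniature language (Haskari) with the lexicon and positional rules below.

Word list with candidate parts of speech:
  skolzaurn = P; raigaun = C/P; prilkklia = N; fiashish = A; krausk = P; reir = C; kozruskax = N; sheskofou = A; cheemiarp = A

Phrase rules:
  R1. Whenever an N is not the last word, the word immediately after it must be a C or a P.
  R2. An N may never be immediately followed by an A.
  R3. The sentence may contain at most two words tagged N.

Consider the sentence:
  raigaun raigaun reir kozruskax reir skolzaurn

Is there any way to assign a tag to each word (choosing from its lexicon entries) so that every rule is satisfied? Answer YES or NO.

Candidates per position — 1:raigaun {C,P}; 2:raigaun {C,P}; 3:reir {C}; 4:kozruskax {N}; 5:reir {C}; 6:skolzaurn {P}.
One satisfying assignment: P C C N C P.
Verifying each rule — rule 1 satisfied; rule 2 satisfied; rule 3 satisfied.

YES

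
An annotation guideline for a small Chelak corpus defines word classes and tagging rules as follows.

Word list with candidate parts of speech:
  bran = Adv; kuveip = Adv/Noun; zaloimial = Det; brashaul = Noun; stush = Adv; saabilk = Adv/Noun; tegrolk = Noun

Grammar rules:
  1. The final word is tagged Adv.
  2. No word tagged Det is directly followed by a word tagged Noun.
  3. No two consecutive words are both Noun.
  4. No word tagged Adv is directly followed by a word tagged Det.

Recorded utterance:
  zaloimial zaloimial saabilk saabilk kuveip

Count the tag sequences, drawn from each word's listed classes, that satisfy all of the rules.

Candidates per position — 1:zaloimial {Det}; 2:zaloimial {Det}; 3:saabilk {Adv,Noun}; 4:saabilk {Adv,Noun}; 5:kuveip {Adv,Noun}.
There are 8 candidate sequences in total.
The sequences that satisfy every rule: Det Det Adv Adv Adv; Det Det Adv Noun Adv.
Count = 2.

2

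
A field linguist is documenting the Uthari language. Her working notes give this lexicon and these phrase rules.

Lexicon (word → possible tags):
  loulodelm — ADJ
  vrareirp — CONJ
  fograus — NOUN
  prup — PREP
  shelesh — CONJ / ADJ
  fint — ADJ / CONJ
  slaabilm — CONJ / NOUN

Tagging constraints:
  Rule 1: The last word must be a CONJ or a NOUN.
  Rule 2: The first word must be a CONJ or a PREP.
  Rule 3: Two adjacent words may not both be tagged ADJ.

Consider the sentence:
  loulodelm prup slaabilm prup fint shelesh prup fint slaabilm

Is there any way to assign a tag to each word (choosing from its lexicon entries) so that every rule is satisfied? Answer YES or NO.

NO

Candidates per position — 1:loulodelm {ADJ}; 2:prup {PREP}; 3:slaabilm {CONJ,NOUN}; 4:prup {PREP}; 5:fint {ADJ,CONJ}; 6:shelesh {CONJ,ADJ}; 7:prup {PREP}; 8:fint {ADJ,CONJ}; 9:slaabilm {CONJ,NOUN}.
Rule 2 cannot be satisfied by any choice of tags from the lexicon.
So there is no consistent tagging.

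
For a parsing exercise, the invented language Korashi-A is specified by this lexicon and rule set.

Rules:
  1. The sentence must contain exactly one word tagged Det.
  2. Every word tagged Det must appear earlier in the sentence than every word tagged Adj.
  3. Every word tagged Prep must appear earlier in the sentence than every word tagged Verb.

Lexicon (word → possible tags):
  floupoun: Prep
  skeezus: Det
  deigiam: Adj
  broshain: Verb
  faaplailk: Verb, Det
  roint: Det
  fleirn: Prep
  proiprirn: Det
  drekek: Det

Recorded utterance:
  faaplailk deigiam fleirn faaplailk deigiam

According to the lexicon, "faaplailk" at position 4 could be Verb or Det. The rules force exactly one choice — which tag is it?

Verb

Candidates per position — 1:faaplailk {Verb,Det}; 2:deigiam {Adj}; 3:fleirn {Prep}; 4:faaplailk {Verb,Det}; 5:deigiam {Adj}.
Word 1 cannot be Verb — rule 3 would then fail for every completion. It is Det.
Word 4 cannot be Det — rule 1 would then fail for every completion. It is Verb.
The only consistent sequence is: Det Adj Prep Verb Adj.
Rule-by-rule: rule 1 ✓; rule 2 ✓; rule 3 ✓.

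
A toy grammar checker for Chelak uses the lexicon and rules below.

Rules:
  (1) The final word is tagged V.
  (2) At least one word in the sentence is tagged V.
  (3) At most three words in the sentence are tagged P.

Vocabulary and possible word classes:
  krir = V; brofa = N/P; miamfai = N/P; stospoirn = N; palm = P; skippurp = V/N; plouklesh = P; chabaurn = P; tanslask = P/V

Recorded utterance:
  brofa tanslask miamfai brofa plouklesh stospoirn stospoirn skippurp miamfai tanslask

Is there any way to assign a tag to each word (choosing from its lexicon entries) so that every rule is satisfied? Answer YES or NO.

YES

Candidates per position — 1:brofa {N,P}; 2:tanslask {P,V}; 3:miamfai {N,P}; 4:brofa {N,P}; 5:plouklesh {P}; 6:stospoirn {N}; 7:stospoirn {N}; 8:skippurp {V,N}; 9:miamfai {N,P}; 10:tanslask {P,V}.
One satisfying assignment: P P N N P N N V N V.
Checking: rule 1 ✓; rule 2 ✓; rule 3 ✓.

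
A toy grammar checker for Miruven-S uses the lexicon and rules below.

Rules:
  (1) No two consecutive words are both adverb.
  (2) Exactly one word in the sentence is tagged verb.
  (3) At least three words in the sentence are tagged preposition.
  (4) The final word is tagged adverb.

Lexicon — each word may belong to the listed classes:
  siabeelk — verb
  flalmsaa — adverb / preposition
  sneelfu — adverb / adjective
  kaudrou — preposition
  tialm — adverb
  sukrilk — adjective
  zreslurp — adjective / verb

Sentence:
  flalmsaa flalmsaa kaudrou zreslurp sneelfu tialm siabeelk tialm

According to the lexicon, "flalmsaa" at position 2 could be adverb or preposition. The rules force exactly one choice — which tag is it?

preposition

Candidates per position — 1:flalmsaa {adverb,preposition}; 2:flalmsaa {adverb,preposition}; 3:kaudrou {preposition}; 4:zreslurp {adjective,verb}; 5:sneelfu {adverb,adjective}; 6:tialm {adverb}; 7:siabeelk {verb}; 8:tialm {adverb}.
Position 1: tagging it adverb would leave rule 3 unsatisfiable, so it must be preposition.
Position 2: tagging it adverb would leave rule 3 unsatisfiable, so it must be preposition.
Position 4: tagging it verb would leave rule 2 unsatisfiable, so it must be adjective.
Position 5: tagging it adverb would leave rule 1 unsatisfiable, so it must be adjective.
The only consistent sequence is: preposition preposition preposition adjective adjective adverb verb adverb.
Rule-by-rule: rule 1 ✓; rule 2 ✓; rule 3 ✓; rule 4 ✓.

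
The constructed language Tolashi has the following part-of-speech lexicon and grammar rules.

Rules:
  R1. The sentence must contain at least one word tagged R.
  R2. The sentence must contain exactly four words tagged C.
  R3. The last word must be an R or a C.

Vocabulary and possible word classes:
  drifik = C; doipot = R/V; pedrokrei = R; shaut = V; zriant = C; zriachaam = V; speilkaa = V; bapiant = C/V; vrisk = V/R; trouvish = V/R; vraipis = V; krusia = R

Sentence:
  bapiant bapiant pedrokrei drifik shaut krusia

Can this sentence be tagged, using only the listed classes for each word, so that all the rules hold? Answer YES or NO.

Candidates per position — 1:bapiant {C,V}; 2:bapiant {C,V}; 3:pedrokrei {R}; 4:drifik {C}; 5:shaut {V}; 6:krusia {R}.
Rule 2 cannot be satisfied by any choice of tags from the lexicon.
So there is no consistent tagging.

NO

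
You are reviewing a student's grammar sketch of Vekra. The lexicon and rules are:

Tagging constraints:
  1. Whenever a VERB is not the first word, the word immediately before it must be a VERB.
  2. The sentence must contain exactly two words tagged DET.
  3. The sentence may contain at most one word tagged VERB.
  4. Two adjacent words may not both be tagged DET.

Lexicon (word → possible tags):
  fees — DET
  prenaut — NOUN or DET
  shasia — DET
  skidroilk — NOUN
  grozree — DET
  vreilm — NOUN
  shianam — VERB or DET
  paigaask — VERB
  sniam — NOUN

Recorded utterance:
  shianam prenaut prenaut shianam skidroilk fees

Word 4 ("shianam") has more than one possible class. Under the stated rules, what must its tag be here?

Candidates per position — 1:shianam {VERB,DET}; 2:prenaut {NOUN,DET}; 3:prenaut {NOUN,DET}; 4:shianam {VERB,DET}; 5:skidroilk {NOUN}; 6:fees {DET}.
At position 4, choosing VERB makes rule 1 impossible to satisfy; hence DET.
At position 1, choosing DET makes rule 2 impossible to satisfy; hence VERB.
At position 2, choosing DET makes rule 2 impossible to satisfy; hence NOUN.
At position 3, choosing DET makes rule 2 impossible to satisfy; hence NOUN.
The only consistent sequence is: VERB NOUN NOUN DET NOUN DET.
Checking: rule 1 ok; rule 2 ok; rule 3 ok; rule 4 ok.

DET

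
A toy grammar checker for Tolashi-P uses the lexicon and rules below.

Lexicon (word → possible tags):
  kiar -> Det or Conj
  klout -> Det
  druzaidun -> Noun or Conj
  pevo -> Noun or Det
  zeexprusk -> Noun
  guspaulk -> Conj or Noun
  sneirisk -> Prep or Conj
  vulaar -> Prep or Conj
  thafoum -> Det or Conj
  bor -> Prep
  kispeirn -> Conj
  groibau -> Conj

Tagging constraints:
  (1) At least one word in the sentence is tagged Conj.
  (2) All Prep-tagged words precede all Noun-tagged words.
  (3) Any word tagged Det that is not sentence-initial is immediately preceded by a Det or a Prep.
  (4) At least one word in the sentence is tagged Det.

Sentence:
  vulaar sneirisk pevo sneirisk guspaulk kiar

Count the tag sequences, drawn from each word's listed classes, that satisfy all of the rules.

Candidates per position — 1:vulaar {Prep,Conj}; 2:sneirisk {Prep,Conj}; 3:pevo {Noun,Det}; 4:sneirisk {Prep,Conj}; 5:guspaulk {Conj,Noun}; 6:kiar {Det,Conj}.
There are 64 candidate sequences in total.
Checking each against the rules leaves 8 sequences.
Count = 8.

8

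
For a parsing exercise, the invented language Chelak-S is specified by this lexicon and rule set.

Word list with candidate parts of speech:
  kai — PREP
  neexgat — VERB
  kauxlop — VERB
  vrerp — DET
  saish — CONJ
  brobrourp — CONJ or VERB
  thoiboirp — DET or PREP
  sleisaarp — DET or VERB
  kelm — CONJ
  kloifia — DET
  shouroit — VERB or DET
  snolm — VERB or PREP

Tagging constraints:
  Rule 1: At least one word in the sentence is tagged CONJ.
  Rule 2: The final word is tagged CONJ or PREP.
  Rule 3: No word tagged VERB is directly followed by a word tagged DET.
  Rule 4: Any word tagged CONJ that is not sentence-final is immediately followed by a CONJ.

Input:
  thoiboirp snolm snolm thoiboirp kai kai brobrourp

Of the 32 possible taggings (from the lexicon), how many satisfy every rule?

12

Candidates per position — 1:thoiboirp {DET,PREP}; 2:snolm {VERB,PREP}; 3:snolm {VERB,PREP}; 4:thoiboirp {DET,PREP}; 5:kai {PREP}; 6:kai {PREP}; 7:brobrourp {CONJ,VERB}.
There are 32 candidate sequences in total.
Checking each against the rules leaves 12 sequences.
Count = 12.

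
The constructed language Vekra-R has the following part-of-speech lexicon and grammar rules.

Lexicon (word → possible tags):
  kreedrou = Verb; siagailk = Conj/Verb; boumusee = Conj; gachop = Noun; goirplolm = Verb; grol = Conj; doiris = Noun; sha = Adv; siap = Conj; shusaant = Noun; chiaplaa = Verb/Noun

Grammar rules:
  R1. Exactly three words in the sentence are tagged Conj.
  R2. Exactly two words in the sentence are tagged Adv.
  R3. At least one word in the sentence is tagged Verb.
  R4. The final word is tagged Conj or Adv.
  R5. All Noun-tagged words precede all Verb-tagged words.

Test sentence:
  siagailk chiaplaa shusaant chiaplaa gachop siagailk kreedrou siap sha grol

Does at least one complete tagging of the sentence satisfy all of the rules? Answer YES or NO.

NO

Candidates per position — 1:siagailk {Conj,Verb}; 2:chiaplaa {Verb,Noun}; 3:shusaant {Noun}; 4:chiaplaa {Verb,Noun}; 5:gachop {Noun}; 6:siagailk {Conj,Verb}; 7:kreedrou {Verb}; 8:siap {Conj}; 9:sha {Adv}; 10:grol {Conj}.
Rule 2 cannot be satisfied by any choice of tags from the lexicon.
So there is no consistent tagging.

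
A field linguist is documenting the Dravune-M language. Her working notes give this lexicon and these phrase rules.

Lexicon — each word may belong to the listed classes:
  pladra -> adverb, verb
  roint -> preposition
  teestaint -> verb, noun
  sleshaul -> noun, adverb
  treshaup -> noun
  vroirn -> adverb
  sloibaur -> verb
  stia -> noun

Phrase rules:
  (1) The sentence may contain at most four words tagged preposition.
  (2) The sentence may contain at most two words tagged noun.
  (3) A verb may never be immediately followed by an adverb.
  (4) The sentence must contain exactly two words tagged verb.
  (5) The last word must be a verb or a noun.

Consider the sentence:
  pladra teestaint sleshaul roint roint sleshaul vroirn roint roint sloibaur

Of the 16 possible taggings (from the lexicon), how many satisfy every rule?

Candidates per position — 1:pladra {adverb,verb}; 2:teestaint {verb,noun}; 3:sleshaul {noun,adverb}; 4:roint {preposition}; 5:roint {preposition}; 6:sleshaul {noun,adverb}; 7:vroirn {adverb}; 8:roint {preposition}; 9:roint {preposition}; 10:sloibaur {verb}.
There are 16 candidate sequences in total.
The sequences that satisfy every rule: adverb verb noun preposition preposition noun adverb preposition preposition verb; adverb verb noun preposition preposition adverb adverb preposition preposition verb; verb noun noun preposition preposition adverb adverb preposition preposition verb; verb noun adverb preposition preposition noun adverb preposition preposition verb; verb noun adverb preposition preposition adverb adverb preposition preposition verb.
Count = 5.

5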